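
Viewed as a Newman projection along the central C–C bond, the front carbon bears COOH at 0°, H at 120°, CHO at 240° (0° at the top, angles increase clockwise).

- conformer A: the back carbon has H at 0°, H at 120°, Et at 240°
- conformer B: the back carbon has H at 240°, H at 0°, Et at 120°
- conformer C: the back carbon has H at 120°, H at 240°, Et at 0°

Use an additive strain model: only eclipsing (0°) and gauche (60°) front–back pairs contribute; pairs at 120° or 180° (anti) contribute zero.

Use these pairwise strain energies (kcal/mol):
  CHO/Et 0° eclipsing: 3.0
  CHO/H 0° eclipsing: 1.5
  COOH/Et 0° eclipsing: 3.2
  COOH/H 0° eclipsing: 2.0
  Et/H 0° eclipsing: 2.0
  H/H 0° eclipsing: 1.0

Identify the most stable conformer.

B

A (eclipsed): COOH(0°)/H(0°) eclipsed 2.0; H(120°)/H(120°) eclipsed 1.0; CHO(240°)/Et(240°) eclipsed 3.0 → 6.0 kcal/mol.
B (eclipsed): COOH(0°)/H(0°) eclipsed 2.0; H(120°)/Et(120°) eclipsed 2.0; CHO(240°)/H(240°) eclipsed 1.5 → 5.5 kcal/mol.
C (eclipsed): COOH(0°)/Et(0°) eclipsed 3.2; H(120°)/H(120°) eclipsed 1.0; CHO(240°)/H(240°) eclipsed 1.5 → 5.7 kcal/mol.
B has the lowest total (5.5 kcal/mol).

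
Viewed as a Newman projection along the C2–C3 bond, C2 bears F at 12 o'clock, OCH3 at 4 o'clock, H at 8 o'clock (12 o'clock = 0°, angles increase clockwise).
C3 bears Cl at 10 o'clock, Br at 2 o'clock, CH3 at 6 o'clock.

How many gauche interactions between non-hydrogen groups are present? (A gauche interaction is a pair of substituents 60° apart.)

Non-H gauche pairs: F(0°)/Cl(300°); F(0°)/Br(60°); OCH3(120°)/Br(60°); OCH3(120°)/CH3(180°) — 4 interactions.

4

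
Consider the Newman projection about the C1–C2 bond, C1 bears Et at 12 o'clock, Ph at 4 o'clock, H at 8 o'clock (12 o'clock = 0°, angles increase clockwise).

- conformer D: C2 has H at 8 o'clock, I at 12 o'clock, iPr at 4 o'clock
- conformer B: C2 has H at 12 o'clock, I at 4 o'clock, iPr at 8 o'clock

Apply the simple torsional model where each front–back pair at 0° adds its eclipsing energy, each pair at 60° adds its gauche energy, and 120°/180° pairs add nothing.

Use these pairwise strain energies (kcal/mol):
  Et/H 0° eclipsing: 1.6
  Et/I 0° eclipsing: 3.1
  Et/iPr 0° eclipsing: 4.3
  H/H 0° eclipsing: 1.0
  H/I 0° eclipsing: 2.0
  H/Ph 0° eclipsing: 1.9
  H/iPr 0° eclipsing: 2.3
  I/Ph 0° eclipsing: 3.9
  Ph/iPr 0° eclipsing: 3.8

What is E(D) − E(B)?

+0.1 kcal/mol

D is eclipsed. Et at 0° is eclipsed with I at 0° (3.1); Ph at 120° is eclipsed with iPr at 120° (3.8); H at 240° is eclipsed with H at 240° (1.0). Total 7.9 kcal/mol.
B is eclipsed. Et at 0° is eclipsed with H at 0° (1.6); Ph at 120° is eclipsed with I at 120° (3.9); H at 240° is eclipsed with iPr at 240° (2.3). Total 7.8 kcal/mol.
E(D) − E(B) = 7.9 − 7.8 = +0.1 kcal/mol.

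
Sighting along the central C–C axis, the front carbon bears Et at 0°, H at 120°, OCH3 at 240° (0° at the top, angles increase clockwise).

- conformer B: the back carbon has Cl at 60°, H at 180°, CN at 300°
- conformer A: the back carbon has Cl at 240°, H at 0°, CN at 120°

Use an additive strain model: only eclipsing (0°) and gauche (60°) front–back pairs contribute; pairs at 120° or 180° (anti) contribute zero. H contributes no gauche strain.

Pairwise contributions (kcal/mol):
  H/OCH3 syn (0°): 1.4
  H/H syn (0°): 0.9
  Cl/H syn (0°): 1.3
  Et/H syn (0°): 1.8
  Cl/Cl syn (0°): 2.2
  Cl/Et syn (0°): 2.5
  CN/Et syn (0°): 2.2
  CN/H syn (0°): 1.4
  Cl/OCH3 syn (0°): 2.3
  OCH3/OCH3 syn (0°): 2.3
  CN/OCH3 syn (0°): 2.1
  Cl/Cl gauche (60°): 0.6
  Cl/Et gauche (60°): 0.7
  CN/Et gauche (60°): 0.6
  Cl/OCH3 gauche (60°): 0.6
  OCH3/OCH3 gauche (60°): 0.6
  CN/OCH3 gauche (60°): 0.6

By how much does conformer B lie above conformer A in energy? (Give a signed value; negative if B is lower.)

B (staggered): Et(0°)/Cl(60°) gauche 0.7; Et(0°)/CN(300°) gauche 0.6; OCH3(240°)/CN(300°) gauche 0.6 → 1.9 kcal/mol.
A (eclipsed): Et(0°)/H(0°) eclipsed 1.8; H(120°)/CN(120°) eclipsed 1.4; OCH3(240°)/Cl(240°) eclipsed 2.3 → 5.5 kcal/mol.
E(B) − E(A) = 1.9 − 5.5 = -3.6 kcal/mol.

-3.6 kcal/mol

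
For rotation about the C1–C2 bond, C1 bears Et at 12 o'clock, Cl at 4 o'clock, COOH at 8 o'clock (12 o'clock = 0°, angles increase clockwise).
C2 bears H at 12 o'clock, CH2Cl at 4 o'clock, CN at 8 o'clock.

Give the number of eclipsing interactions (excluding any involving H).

Non-H eclipsing pairs: Cl(120°)/CH2Cl(120°); COOH(240°)/CN(240°) — 2 interactions.

2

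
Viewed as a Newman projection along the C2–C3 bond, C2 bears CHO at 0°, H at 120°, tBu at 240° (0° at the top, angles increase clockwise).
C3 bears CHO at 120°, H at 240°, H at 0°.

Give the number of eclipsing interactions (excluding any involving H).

Every eclipsing pair involves H, so the count is 0.

0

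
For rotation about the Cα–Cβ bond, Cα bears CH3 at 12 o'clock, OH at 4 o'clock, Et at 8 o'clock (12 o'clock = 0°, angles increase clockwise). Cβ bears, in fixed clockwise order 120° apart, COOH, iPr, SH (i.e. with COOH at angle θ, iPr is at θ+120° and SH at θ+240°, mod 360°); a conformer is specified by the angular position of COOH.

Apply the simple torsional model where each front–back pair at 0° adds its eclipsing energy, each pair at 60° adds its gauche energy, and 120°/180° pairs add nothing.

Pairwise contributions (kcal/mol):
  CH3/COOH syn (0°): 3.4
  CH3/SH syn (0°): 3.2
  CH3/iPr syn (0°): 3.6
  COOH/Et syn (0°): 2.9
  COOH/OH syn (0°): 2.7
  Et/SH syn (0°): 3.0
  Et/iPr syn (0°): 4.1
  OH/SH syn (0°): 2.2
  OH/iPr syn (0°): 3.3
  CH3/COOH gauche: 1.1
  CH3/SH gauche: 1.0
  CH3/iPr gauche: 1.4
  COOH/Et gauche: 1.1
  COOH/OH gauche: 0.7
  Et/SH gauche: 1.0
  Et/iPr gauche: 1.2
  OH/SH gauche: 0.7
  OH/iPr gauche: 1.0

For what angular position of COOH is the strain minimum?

COOH at 0° is eclipsed. CH3 at 0° is eclipsed with COOH at 0° (3.4); OH at 120° is eclipsed with iPr at 120° (3.3); Et at 240° is eclipsed with SH at 240° (3.0). Total 9.7 kcal/mol.
COOH at 60° is staggered. CH3 at 0° is gauche with COOH at 60° (1.1); CH3 at 0° is gauche with SH at 300° (1.0); OH at 120° is gauche with COOH at 60° (0.7); OH at 120° is gauche with iPr at 180° (1.0); Et at 240° is gauche with iPr at 180° (1.2); Et at 240° is gauche with SH at 300° (1.0). Total 6.0 kcal/mol.
COOH at 120° is eclipsed. CH3 at 0° is eclipsed with SH at 0° (3.2); OH at 120° is eclipsed with COOH at 120° (2.7); Et at 240° is eclipsed with iPr at 240° (4.1). Total 10.0 kcal/mol.
COOH at 180° is staggered. CH3 at 0° is gauche with iPr at 300° (1.4); CH3 at 0° is gauche with SH at 60° (1.0); OH at 120° is gauche with COOH at 180° (0.7); OH at 120° is gauche with SH at 60° (0.7); Et at 240° is gauche with COOH at 180° (1.1); Et at 240° is gauche with iPr at 300° (1.2). Total 6.1 kcal/mol.
COOH at 240° is eclipsed. CH3 at 0° is eclipsed with iPr at 0° (3.6); OH at 120° is eclipsed with SH at 120° (2.2); Et at 240° is eclipsed with COOH at 240° (2.9). Total 8.7 kcal/mol.
COOH at 300° is staggered. CH3 at 0° is gauche with COOH at 300° (1.1); CH3 at 0° is gauche with iPr at 60° (1.4); OH at 120° is gauche with iPr at 60° (1.0); OH at 120° is gauche with SH at 180° (0.7); Et at 240° is gauche with COOH at 300° (1.1); Et at 240° is gauche with SH at 180° (1.0). Total 6.3 kcal/mol.
The minimum (6.0 kcal/mol) occurs with COOH at 60°.

60°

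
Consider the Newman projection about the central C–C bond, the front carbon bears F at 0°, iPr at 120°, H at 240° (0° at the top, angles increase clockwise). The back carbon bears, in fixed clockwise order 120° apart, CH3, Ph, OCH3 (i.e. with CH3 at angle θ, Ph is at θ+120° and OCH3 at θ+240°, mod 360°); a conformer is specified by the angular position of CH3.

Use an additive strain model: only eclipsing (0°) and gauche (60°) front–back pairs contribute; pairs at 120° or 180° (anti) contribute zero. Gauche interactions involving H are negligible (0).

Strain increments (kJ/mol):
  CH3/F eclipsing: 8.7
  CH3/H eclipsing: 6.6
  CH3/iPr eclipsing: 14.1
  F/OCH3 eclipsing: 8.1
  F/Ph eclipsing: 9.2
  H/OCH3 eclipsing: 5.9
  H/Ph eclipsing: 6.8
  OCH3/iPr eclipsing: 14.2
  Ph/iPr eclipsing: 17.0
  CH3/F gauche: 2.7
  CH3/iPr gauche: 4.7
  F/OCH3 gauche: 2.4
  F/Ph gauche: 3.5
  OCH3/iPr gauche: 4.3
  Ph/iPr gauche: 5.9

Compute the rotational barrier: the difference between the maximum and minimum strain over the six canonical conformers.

16.7 kJ/mol

CH3 at 0° is eclipsed. F at 0° is eclipsed with CH3 at 0° (8.7); iPr at 120° is eclipsed with Ph at 120° (17.0); H at 240° is eclipsed with OCH3 at 240° (5.9). Total 31.6 kJ/mol.
CH3 at 60° is staggered. F at 0° is gauche with CH3 at 60° (2.7); F at 0° is gauche with OCH3 at 300° (2.4); iPr at 120° is gauche with CH3 at 60° (4.7); iPr at 120° is gauche with Ph at 180° (5.9). Total 15.7 kJ/mol.
CH3 at 120° is eclipsed. F at 0° is eclipsed with OCH3 at 0° (8.1); iPr at 120° is eclipsed with CH3 at 120° (14.1); H at 240° is eclipsed with Ph at 240° (6.8). Total 29.0 kJ/mol.
CH3 at 180° is staggered. F at 0° is gauche with Ph at 300° (3.5); F at 0° is gauche with OCH3 at 60° (2.4); iPr at 120° is gauche with CH3 at 180° (4.7); iPr at 120° is gauche with OCH3 at 60° (4.3). Total 14.9 kJ/mol.
CH3 at 240° is eclipsed. F at 0° is eclipsed with Ph at 0° (9.2); iPr at 120° is eclipsed with OCH3 at 120° (14.2); H at 240° is eclipsed with CH3 at 240° (6.6). Total 30.0 kJ/mol.
CH3 at 300° is staggered. F at 0° is gauche with CH3 at 300° (2.7); F at 0° is gauche with Ph at 60° (3.5); iPr at 120° is gauche with Ph at 60° (5.9); iPr at 120° is gauche with OCH3 at 180° (4.3). Total 16.4 kJ/mol.
Max at 0° (31.6 kJ/mol), min at 180° (14.9 kJ/mol); barrier = 16.7 kJ/mol.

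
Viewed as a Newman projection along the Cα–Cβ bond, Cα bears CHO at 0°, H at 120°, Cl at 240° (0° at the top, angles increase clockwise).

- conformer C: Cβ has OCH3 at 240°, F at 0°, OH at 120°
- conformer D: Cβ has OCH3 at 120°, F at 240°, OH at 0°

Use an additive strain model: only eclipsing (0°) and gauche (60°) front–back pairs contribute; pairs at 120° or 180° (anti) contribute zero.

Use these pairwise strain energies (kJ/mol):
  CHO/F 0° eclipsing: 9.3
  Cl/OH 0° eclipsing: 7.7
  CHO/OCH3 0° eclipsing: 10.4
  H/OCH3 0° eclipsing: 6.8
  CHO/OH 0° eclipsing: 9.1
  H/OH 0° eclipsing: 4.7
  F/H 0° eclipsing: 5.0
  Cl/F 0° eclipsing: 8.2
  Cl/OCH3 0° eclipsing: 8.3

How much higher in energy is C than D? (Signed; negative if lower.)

C is eclipsed. CHO at 0° is eclipsed with F at 0° (9.3); H at 120° is eclipsed with OH at 120° (4.7); Cl at 240° is eclipsed with OCH3 at 240° (8.3). Total 22.3 kJ/mol.
D is eclipsed. CHO at 0° is eclipsed with OH at 0° (9.1); H at 120° is eclipsed with OCH3 at 120° (6.8); Cl at 240° is eclipsed with F at 240° (8.2). Total 24.1 kJ/mol.
E(C) − E(D) = 22.3 − 24.1 = -1.8 kJ/mol.

-1.8 kJ/mol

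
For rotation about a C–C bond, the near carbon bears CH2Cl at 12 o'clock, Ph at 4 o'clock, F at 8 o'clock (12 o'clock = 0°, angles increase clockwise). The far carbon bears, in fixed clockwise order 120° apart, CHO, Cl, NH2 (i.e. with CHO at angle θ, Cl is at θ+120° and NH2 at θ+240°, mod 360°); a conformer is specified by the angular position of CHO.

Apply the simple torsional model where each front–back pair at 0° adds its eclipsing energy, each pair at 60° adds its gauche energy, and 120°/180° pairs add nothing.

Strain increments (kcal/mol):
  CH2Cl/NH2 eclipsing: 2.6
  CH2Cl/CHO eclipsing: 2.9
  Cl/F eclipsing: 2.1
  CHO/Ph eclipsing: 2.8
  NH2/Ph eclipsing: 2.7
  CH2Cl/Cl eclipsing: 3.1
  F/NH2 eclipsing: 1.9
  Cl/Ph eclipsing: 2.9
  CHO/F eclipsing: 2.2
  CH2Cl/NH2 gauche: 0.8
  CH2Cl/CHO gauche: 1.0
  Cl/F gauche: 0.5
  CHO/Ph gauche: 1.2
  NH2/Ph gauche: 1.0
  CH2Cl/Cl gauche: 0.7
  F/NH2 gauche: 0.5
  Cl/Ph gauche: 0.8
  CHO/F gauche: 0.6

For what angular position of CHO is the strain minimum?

CHO at 0° (eclipsed): CH2Cl(0°)/CHO(0°) eclipsed 2.9; Ph(120°)/Cl(120°) eclipsed 2.9; F(240°)/NH2(240°) eclipsed 1.9 → 7.7 kcal/mol.
CHO at 60° (staggered): CH2Cl(0°)/CHO(60°) gauche 1.0; CH2Cl(0°)/NH2(300°) gauche 0.8; Ph(120°)/CHO(60°) gauche 1.2; Ph(120°)/Cl(180°) gauche 0.8; F(240°)/Cl(180°) gauche 0.5; F(240°)/NH2(300°) gauche 0.5 → 4.8 kcal/mol.
CHO at 120° (eclipsed): CH2Cl(0°)/NH2(0°) eclipsed 2.6; Ph(120°)/CHO(120°) eclipsed 2.8; F(240°)/Cl(240°) eclipsed 2.1 → 7.5 kcal/mol.
CHO at 180° (staggered): CH2Cl(0°)/Cl(300°) gauche 0.7; CH2Cl(0°)/NH2(60°) gauche 0.8; Ph(120°)/CHO(180°) gauche 1.2; Ph(120°)/NH2(60°) gauche 1.0; F(240°)/CHO(180°) gauche 0.6; F(240°)/Cl(300°) gauche 0.5 → 4.8 kcal/mol.
CHO at 240° (eclipsed): CH2Cl(0°)/Cl(0°) eclipsed 3.1; Ph(120°)/NH2(120°) eclipsed 2.7; F(240°)/CHO(240°) eclipsed 2.2 → 8.0 kcal/mol.
CHO at 300° (staggered): CH2Cl(0°)/CHO(300°) gauche 1.0; CH2Cl(0°)/Cl(60°) gauche 0.7; Ph(120°)/Cl(60°) gauche 0.8; Ph(120°)/NH2(180°) gauche 1.0; F(240°)/CHO(300°) gauche 0.6; F(240°)/NH2(180°) gauche 0.5 → 4.6 kcal/mol.
The minimum (4.6 kcal/mol) occurs with CHO at 300°.

300°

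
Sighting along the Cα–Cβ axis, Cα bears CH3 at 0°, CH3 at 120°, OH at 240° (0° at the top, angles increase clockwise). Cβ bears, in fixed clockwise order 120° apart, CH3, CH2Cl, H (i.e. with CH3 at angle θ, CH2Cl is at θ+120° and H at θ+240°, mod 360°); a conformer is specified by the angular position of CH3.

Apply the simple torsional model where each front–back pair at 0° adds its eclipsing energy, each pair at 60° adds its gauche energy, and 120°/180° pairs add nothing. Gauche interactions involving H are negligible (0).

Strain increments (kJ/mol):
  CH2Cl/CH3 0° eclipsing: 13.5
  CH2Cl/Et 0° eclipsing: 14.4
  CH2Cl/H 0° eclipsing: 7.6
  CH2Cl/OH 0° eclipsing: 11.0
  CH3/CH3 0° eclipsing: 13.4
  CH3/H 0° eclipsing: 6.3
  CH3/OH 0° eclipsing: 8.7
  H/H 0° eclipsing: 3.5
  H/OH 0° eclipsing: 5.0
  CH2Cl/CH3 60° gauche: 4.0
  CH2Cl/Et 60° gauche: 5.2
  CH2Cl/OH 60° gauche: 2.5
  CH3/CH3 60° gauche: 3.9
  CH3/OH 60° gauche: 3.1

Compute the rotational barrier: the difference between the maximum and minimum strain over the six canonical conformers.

CH3 at 0° (eclipsed): CH3–CH3 eclipsed, CH3–CH2Cl eclipsed, OH–H eclipsed; 13.4 + 13.5 + 5.0 = 31.9 kJ/mol.
CH3 at 60° (staggered): CH3–CH3 gauche, CH3–CH3 gauche, CH3–CH2Cl gauche, OH–CH2Cl gauche; 3.9 + 3.9 + 4.0 + 2.5 = 14.3 kJ/mol.
CH3 at 120° (eclipsed): CH3–H eclipsed, CH3–CH3 eclipsed, OH–CH2Cl eclipsed; 6.3 + 13.4 + 11.0 = 30.7 kJ/mol.
CH3 at 180° (staggered): CH3–CH2Cl gauche, CH3–CH3 gauche, OH–CH3 gauche, OH–CH2Cl gauche; 4.0 + 3.9 + 3.1 + 2.5 = 13.5 kJ/mol.
CH3 at 240° (eclipsed): CH3–CH2Cl eclipsed, CH3–H eclipsed, OH–CH3 eclipsed; 13.5 + 6.3 + 8.7 = 28.5 kJ/mol.
CH3 at 300° (staggered): CH3–CH3 gauche, CH3–CH2Cl gauche, CH3–CH2Cl gauche, OH–CH3 gauche; 3.9 + 4.0 + 4.0 + 3.1 = 15.0 kJ/mol.
Max at 0° (31.9 kJ/mol), min at 180° (13.5 kJ/mol); barrier = 18.4 kJ/mol.

18.4 kJ/mol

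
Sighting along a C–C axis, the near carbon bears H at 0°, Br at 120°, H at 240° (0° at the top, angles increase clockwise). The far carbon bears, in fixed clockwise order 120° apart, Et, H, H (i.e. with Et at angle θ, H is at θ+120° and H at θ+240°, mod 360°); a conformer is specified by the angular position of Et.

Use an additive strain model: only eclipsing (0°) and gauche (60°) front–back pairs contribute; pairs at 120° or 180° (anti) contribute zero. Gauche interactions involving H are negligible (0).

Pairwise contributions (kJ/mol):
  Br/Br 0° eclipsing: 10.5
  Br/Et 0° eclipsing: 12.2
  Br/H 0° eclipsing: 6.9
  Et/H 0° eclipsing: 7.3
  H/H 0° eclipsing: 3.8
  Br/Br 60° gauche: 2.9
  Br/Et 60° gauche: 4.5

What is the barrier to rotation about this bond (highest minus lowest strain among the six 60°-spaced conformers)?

19.8 kJ/mol

Et at 0° (eclipsed): H(0°)/Et(0°) eclipsed 7.3; Br(120°)/H(120°) eclipsed 6.9; H(240°)/H(240°) eclipsed 3.8 → 18.0 kJ/mol.
Et at 60° (staggered): Br(120°)/Et(60°) gauche 4.5 → 4.5 kJ/mol.
Et at 120° (eclipsed): H(0°)/H(0°) eclipsed 3.8; Br(120°)/Et(120°) eclipsed 12.2; H(240°)/H(240°) eclipsed 3.8 → 19.8 kJ/mol.
Et at 180° (staggered): Br(120°)/Et(180°) gauche 4.5 → 4.5 kJ/mol.
Et at 240° (eclipsed): H(0°)/H(0°) eclipsed 3.8; Br(120°)/H(120°) eclipsed 6.9; H(240°)/Et(240°) eclipsed 7.3 → 18.0 kJ/mol.
Et at 300° (staggered): no non-H gauche contacts → 0.0 kJ/mol.
Max at 120° (19.8 kJ/mol), min at 300° (0.0 kJ/mol); barrier = 19.8 kJ/mol.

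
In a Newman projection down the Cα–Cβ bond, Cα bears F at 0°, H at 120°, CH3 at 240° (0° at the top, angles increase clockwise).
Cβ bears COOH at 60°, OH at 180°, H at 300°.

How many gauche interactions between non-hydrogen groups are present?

2

Non-H gauche pairs: F(0°)/COOH(60°); CH3(240°)/OH(180°) — 2 interactions.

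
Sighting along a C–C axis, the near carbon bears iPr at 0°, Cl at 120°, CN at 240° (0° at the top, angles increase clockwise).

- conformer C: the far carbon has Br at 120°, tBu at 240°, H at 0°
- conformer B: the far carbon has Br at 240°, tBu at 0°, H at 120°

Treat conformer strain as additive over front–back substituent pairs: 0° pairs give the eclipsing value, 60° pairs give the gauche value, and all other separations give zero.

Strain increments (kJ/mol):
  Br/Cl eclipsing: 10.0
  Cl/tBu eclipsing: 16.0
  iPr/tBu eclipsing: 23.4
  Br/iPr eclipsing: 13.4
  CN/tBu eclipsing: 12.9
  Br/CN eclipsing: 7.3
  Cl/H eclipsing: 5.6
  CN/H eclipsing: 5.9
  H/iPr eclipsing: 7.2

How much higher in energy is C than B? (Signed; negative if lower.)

-6.2 kJ/mol

C (eclipsed): iPr(0°)/H(0°) eclipsed 7.2; Cl(120°)/Br(120°) eclipsed 10.0; CN(240°)/tBu(240°) eclipsed 12.9 → 30.1 kJ/mol.
B (eclipsed): iPr(0°)/tBu(0°) eclipsed 23.4; Cl(120°)/H(120°) eclipsed 5.6; CN(240°)/Br(240°) eclipsed 7.3 → 36.3 kJ/mol.
E(C) − E(B) = 30.1 − 36.3 = -6.2 kJ/mol.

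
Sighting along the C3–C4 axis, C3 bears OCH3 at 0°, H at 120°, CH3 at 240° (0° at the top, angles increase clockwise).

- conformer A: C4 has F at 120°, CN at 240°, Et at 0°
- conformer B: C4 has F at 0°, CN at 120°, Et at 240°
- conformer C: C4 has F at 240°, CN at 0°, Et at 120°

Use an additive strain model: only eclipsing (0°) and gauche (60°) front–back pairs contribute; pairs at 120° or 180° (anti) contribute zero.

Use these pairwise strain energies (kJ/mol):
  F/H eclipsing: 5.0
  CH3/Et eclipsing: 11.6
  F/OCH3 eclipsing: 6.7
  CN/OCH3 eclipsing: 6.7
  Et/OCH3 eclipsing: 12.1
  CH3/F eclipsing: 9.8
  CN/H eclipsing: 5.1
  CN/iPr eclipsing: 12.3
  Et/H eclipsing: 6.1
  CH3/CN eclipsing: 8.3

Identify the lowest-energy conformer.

C

A (eclipsed): OCH3(0°)/Et(0°) eclipsed 12.1; H(120°)/F(120°) eclipsed 5.0; CH3(240°)/CN(240°) eclipsed 8.3 → 25.4 kJ/mol.
B (eclipsed): OCH3(0°)/F(0°) eclipsed 6.7; H(120°)/CN(120°) eclipsed 5.1; CH3(240°)/Et(240°) eclipsed 11.6 → 23.4 kJ/mol.
C (eclipsed): OCH3(0°)/CN(0°) eclipsed 6.7; H(120°)/Et(120°) eclipsed 6.1; CH3(240°)/F(240°) eclipsed 9.8 → 22.6 kJ/mol.
C has the lowest total (22.6 kJ/mol).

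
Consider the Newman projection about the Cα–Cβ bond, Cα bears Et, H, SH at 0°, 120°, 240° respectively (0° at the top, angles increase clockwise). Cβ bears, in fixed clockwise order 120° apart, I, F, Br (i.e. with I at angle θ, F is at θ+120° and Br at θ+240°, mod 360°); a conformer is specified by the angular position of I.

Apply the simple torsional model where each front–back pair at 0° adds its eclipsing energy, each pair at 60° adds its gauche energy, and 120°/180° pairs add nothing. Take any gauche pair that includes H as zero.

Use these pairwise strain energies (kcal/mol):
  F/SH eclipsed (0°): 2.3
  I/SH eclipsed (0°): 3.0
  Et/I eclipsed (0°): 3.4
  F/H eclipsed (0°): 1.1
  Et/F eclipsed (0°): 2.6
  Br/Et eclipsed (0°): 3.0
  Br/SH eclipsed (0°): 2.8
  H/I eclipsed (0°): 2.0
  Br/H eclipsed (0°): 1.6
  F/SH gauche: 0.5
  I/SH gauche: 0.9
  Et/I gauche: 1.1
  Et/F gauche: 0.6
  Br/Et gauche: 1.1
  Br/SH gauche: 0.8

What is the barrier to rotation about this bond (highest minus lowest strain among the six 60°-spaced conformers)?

I at 0° (eclipsed): Et(0°)/I(0°) eclipsed 3.4; H(120°)/F(120°) eclipsed 1.1; SH(240°)/Br(240°) eclipsed 2.8 → 7.3 kcal/mol.
I at 60° (staggered): Et(0°)/I(60°) gauche 1.1; Et(0°)/Br(300°) gauche 1.1; SH(240°)/F(180°) gauche 0.5; SH(240°)/Br(300°) gauche 0.8 → 3.5 kcal/mol.
I at 120° (eclipsed): Et(0°)/Br(0°) eclipsed 3.0; H(120°)/I(120°) eclipsed 2.0; SH(240°)/F(240°) eclipsed 2.3 → 7.3 kcal/mol.
I at 180° (staggered): Et(0°)/F(300°) gauche 0.6; Et(0°)/Br(60°) gauche 1.1; SH(240°)/I(180°) gauche 0.9; SH(240°)/F(300°) gauche 0.5 → 3.1 kcal/mol.
I at 240° (eclipsed): Et(0°)/F(0°) eclipsed 2.6; H(120°)/Br(120°) eclipsed 1.6; SH(240°)/I(240°) eclipsed 3.0 → 7.2 kcal/mol.
I at 300° (staggered): Et(0°)/I(300°) gauche 1.1; Et(0°)/F(60°) gauche 0.6; SH(240°)/I(300°) gauche 0.9; SH(240°)/Br(180°) gauche 0.8 → 3.4 kcal/mol.
Max at 0° (7.3 kcal/mol), min at 180° (3.1 kcal/mol); barrier = 4.2 kcal/mol.

4.2 kcal/mol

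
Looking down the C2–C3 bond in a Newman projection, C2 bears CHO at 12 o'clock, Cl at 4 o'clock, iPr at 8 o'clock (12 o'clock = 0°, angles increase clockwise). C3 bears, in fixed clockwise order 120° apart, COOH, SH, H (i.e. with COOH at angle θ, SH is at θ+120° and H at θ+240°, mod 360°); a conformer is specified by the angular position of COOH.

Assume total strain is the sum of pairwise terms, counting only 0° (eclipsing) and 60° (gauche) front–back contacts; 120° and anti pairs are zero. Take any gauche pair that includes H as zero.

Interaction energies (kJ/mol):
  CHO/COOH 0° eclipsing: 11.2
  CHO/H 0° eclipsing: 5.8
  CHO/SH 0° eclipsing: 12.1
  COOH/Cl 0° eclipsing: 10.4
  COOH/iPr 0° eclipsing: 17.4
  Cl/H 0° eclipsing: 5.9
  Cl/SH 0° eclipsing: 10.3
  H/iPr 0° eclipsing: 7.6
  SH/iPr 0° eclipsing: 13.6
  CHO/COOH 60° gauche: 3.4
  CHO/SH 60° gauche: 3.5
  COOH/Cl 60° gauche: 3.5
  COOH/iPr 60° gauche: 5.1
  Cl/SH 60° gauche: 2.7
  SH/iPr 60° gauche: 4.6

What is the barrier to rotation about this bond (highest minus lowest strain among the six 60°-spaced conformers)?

21.2 kJ/mol

COOH at 0° (eclipsed): CHO(0°)/COOH(0°) eclipsed 11.2; Cl(120°)/SH(120°) eclipsed 10.3; iPr(240°)/H(240°) eclipsed 7.6 → 29.1 kJ/mol.
COOH at 60° (staggered): CHO(0°)/COOH(60°) gauche 3.4; Cl(120°)/COOH(60°) gauche 3.5; Cl(120°)/SH(180°) gauche 2.7; iPr(240°)/SH(180°) gauche 4.6 → 14.2 kJ/mol.
COOH at 120° (eclipsed): CHO(0°)/H(0°) eclipsed 5.8; Cl(120°)/COOH(120°) eclipsed 10.4; iPr(240°)/SH(240°) eclipsed 13.6 → 29.8 kJ/mol.
COOH at 180° (staggered): CHO(0°)/SH(300°) gauche 3.5; Cl(120°)/COOH(180°) gauche 3.5; iPr(240°)/COOH(180°) gauche 5.1; iPr(240°)/SH(300°) gauche 4.6 → 16.7 kJ/mol.
COOH at 240° (eclipsed): CHO(0°)/SH(0°) eclipsed 12.1; Cl(120°)/H(120°) eclipsed 5.9; iPr(240°)/COOH(240°) eclipsed 17.4 → 35.4 kJ/mol.
COOH at 300° (staggered): CHO(0°)/COOH(300°) gauche 3.4; CHO(0°)/SH(60°) gauche 3.5; Cl(120°)/SH(60°) gauche 2.7; iPr(240°)/COOH(300°) gauche 5.1 → 14.7 kJ/mol.
Max at 240° (35.4 kJ/mol), min at 60° (14.2 kJ/mol); barrier = 21.2 kJ/mol.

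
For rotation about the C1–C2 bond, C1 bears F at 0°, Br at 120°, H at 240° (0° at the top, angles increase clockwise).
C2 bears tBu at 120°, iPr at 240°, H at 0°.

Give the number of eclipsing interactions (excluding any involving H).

1

Non-H eclipsing pairs: Br(120°)/tBu(120°) — 1 interaction.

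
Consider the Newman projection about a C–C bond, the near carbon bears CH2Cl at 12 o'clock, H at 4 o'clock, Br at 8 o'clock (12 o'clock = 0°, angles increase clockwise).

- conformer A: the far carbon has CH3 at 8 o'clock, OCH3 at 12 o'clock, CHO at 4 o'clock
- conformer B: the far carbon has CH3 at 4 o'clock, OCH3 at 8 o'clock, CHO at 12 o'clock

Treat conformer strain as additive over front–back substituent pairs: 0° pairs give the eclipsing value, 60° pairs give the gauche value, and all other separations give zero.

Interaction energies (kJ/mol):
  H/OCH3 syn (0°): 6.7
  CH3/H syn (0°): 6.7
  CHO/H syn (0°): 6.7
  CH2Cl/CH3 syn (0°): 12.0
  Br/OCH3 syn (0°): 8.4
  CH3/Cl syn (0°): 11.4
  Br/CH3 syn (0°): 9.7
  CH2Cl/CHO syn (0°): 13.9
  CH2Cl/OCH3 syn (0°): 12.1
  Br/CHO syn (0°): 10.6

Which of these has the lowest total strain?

A

A is eclipsed. CH2Cl at 0° is eclipsed with OCH3 at 0° (12.1); H at 120° is eclipsed with CHO at 120° (6.7); Br at 240° is eclipsed with CH3 at 240° (9.7). Total 28.5 kJ/mol.
B is eclipsed. CH2Cl at 0° is eclipsed with CHO at 0° (13.9); H at 120° is eclipsed with CH3 at 120° (6.7); Br at 240° is eclipsed with OCH3 at 240° (8.4). Total 29.0 kJ/mol.
A has the lowest total (28.5 kJ/mol).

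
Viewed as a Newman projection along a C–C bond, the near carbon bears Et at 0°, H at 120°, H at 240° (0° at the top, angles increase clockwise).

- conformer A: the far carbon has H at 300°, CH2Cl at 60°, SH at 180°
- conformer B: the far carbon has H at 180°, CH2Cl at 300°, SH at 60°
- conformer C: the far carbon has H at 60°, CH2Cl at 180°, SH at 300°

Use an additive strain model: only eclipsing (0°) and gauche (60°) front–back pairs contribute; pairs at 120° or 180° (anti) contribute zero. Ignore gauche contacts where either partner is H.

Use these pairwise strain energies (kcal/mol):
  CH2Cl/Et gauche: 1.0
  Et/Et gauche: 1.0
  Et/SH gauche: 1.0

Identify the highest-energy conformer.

A (staggered): Et(0°)/CH2Cl(60°) gauche 1.0 → 1.0 kcal/mol.
B (staggered): Et(0°)/CH2Cl(300°) gauche 1.0; Et(0°)/SH(60°) gauche 1.0 → 2.0 kcal/mol.
C (staggered): Et(0°)/SH(300°) gauche 1.0 → 1.0 kcal/mol.
B has the highest total (2.0 kcal/mol).

B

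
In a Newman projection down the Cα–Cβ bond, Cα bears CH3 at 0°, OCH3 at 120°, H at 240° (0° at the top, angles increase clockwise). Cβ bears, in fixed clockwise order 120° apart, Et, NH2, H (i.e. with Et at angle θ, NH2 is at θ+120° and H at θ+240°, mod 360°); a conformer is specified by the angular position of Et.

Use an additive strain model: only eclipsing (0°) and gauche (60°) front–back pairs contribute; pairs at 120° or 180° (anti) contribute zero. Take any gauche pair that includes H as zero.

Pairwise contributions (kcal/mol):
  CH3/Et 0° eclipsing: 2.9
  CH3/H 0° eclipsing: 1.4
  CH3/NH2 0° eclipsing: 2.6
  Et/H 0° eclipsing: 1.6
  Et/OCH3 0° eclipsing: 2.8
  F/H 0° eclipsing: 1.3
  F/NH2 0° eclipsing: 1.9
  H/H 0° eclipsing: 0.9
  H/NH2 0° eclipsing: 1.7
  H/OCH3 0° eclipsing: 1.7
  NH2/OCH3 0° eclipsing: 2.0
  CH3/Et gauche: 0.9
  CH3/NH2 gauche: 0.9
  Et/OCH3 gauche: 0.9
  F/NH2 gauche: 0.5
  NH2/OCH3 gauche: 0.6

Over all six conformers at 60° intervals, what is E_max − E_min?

Et at 0° (eclipsed): CH3(0°)/Et(0°) eclipsed 2.9; OCH3(120°)/NH2(120°) eclipsed 2.0; H(240°)/H(240°) eclipsed 0.9 → 5.8 kcal/mol.
Et at 60° (staggered): CH3(0°)/Et(60°) gauche 0.9; OCH3(120°)/Et(60°) gauche 0.9; OCH3(120°)/NH2(180°) gauche 0.6 → 2.4 kcal/mol.
Et at 120° (eclipsed): CH3(0°)/H(0°) eclipsed 1.4; OCH3(120°)/Et(120°) eclipsed 2.8; H(240°)/NH2(240°) eclipsed 1.7 → 5.9 kcal/mol.
Et at 180° (staggered): CH3(0°)/NH2(300°) gauche 0.9; OCH3(120°)/Et(180°) gauche 0.9 → 1.8 kcal/mol.
Et at 240° (eclipsed): CH3(0°)/NH2(0°) eclipsed 2.6; OCH3(120°)/H(120°) eclipsed 1.7; H(240°)/Et(240°) eclipsed 1.6 → 5.9 kcal/mol.
Et at 300° (staggered): CH3(0°)/Et(300°) gauche 0.9; CH3(0°)/NH2(60°) gauche 0.9; OCH3(120°)/NH2(60°) gauche 0.6 → 2.4 kcal/mol.
Max at 120° (5.9 kcal/mol), min at 180° (1.8 kcal/mol); barrier = 4.1 kcal/mol.

4.1 kcal/mol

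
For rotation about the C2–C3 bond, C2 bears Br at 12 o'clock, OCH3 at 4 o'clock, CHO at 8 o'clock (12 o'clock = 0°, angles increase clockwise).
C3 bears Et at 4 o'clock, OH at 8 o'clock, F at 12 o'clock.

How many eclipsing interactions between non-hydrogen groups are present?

Non-H eclipsing pairs: Br(0°)/F(0°); OCH3(120°)/Et(120°); CHO(240°)/OH(240°) — 3 interactions.

3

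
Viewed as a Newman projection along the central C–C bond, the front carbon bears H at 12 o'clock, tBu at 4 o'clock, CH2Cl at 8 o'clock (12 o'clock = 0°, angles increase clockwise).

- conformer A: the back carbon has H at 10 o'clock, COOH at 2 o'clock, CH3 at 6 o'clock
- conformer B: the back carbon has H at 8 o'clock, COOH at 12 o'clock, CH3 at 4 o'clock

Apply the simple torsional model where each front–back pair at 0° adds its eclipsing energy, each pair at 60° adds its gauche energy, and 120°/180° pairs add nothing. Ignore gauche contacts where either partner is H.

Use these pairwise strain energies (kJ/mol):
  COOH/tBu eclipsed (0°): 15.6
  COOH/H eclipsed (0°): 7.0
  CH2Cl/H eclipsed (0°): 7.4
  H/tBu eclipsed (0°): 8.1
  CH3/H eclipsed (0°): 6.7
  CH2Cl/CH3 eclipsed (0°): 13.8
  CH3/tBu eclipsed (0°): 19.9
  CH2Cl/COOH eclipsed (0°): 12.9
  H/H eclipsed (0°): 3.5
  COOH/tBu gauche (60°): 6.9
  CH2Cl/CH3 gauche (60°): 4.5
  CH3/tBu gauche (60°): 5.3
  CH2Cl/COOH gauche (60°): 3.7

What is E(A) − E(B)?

-17.6 kJ/mol

A (staggered): tBu–COOH gauche, tBu–CH3 gauche, CH2Cl–CH3 gauche; 6.9 + 5.3 + 4.5 = 16.7 kJ/mol.
B (eclipsed): H–COOH eclipsed, tBu–CH3 eclipsed, CH2Cl–H eclipsed; 7.0 + 19.9 + 7.4 = 34.3 kJ/mol.
E(A) − E(B) = 16.7 − 34.3 = -17.6 kJ/mol.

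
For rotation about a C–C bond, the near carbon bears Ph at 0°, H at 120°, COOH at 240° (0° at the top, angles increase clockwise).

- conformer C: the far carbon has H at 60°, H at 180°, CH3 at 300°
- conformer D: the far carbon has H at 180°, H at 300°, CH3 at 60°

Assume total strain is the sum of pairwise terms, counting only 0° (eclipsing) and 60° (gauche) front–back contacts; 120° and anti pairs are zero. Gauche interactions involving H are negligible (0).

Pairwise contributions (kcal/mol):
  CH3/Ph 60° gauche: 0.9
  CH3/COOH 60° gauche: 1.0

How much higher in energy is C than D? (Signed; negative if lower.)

C (staggered): Ph(0°)/CH3(300°) gauche 0.9; COOH(240°)/CH3(300°) gauche 1.0 → 1.9 kcal/mol.
D (staggered): Ph(0°)/CH3(60°) gauche 0.9 → 0.9 kcal/mol.
E(C) − E(D) = 1.9 − 0.9 = +1.0 kcal/mol.

+1.0 kcal/mol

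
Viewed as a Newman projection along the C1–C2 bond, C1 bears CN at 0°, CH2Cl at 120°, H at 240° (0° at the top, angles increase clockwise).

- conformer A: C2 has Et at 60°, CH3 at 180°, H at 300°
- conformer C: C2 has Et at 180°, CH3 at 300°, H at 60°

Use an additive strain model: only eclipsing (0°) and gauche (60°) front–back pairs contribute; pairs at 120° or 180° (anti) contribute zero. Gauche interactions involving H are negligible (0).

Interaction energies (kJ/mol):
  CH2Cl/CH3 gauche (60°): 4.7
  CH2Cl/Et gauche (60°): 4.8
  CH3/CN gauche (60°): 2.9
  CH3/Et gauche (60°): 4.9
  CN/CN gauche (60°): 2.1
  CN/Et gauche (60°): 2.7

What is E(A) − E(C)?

A is staggered. CN at 0° is gauche with Et at 60° (2.7); CH2Cl at 120° is gauche with Et at 60° (4.8); CH2Cl at 120° is gauche with CH3 at 180° (4.7). Total 12.2 kJ/mol.
C is staggered. CN at 0° is gauche with CH3 at 300° (2.9); CH2Cl at 120° is gauche with Et at 180° (4.8). Total 7.7 kJ/mol.
E(A) − E(C) = 12.2 − 7.7 = +4.5 kJ/mol.

+4.5 kJ/mol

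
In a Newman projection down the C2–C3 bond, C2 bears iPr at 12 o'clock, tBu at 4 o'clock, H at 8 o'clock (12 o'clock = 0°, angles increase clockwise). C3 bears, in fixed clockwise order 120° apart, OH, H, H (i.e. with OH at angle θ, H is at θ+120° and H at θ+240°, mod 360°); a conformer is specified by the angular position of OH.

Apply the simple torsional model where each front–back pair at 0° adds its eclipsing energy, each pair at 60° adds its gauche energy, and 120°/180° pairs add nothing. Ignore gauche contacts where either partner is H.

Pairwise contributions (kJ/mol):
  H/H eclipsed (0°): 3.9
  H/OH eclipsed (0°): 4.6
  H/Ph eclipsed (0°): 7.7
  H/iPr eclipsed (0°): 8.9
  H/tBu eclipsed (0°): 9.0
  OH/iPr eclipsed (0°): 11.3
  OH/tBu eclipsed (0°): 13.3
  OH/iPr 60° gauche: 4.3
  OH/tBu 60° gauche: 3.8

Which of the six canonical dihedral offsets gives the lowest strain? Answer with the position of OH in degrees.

180°

OH at 0° is eclipsed. iPr at 0° is eclipsed with OH at 0° (11.3); tBu at 120° is eclipsed with H at 120° (9.0); H at 240° is eclipsed with H at 240° (3.9). Total 24.2 kJ/mol.
OH at 60° is staggered. iPr at 0° is gauche with OH at 60° (4.3); tBu at 120° is gauche with OH at 60° (3.8). Total 8.1 kJ/mol.
OH at 120° is eclipsed. iPr at 0° is eclipsed with H at 0° (8.9); tBu at 120° is eclipsed with OH at 120° (13.3); H at 240° is eclipsed with H at 240° (3.9). Total 26.1 kJ/mol.
OH at 180° is staggered. tBu at 120° is gauche with OH at 180° (3.8). Total 3.8 kJ/mol.
OH at 240° is eclipsed. iPr at 0° is eclipsed with H at 0° (8.9); tBu at 120° is eclipsed with H at 120° (9.0); H at 240° is eclipsed with OH at 240° (4.6). Total 22.5 kJ/mol.
OH at 300° is staggered. iPr at 0° is gauche with OH at 300° (4.3). Total 4.3 kJ/mol.
The minimum (3.8 kJ/mol) occurs with OH at 180°.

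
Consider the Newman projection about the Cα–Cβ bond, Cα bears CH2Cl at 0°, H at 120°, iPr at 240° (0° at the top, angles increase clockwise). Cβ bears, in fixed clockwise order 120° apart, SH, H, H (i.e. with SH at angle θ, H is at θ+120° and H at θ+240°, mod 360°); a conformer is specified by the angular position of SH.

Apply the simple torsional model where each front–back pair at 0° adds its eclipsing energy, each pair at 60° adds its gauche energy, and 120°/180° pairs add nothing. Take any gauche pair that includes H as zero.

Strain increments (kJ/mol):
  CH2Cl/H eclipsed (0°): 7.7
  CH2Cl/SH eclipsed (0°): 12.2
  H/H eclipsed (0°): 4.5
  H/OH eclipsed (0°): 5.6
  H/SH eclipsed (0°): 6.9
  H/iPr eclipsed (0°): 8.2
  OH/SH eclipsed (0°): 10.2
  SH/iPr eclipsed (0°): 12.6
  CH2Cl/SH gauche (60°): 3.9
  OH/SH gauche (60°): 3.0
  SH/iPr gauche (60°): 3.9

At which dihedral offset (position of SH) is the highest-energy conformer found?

0°

SH at 0° is eclipsed. CH2Cl at 0° is eclipsed with SH at 0° (12.2); H at 120° is eclipsed with H at 120° (4.5); iPr at 240° is eclipsed with H at 240° (8.2). Total 24.9 kJ/mol.
SH at 60° is staggered. CH2Cl at 0° is gauche with SH at 60° (3.9). Total 3.9 kJ/mol.
SH at 120° is eclipsed. CH2Cl at 0° is eclipsed with H at 0° (7.7); H at 120° is eclipsed with SH at 120° (6.9); iPr at 240° is eclipsed with H at 240° (8.2). Total 22.8 kJ/mol.
SH at 180° is staggered. iPr at 240° is gauche with SH at 180° (3.9). Total 3.9 kJ/mol.
SH at 240° is eclipsed. CH2Cl at 0° is eclipsed with H at 0° (7.7); H at 120° is eclipsed with H at 120° (4.5); iPr at 240° is eclipsed with SH at 240° (12.6). Total 24.8 kJ/mol.
SH at 300° is staggered. CH2Cl at 0° is gauche with SH at 300° (3.9); iPr at 240° is gauche with SH at 300° (3.9). Total 7.8 kJ/mol.
The maximum (24.9 kJ/mol) occurs with SH at 0°.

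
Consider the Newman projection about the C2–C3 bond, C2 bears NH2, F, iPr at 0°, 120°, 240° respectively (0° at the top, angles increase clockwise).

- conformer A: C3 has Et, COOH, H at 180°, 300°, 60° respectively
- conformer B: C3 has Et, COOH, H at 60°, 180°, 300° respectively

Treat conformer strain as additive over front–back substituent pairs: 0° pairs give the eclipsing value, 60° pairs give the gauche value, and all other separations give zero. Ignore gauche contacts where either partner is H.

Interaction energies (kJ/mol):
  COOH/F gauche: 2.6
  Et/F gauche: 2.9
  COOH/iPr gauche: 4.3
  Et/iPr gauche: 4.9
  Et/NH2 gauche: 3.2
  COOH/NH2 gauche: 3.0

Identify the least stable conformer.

A (staggered): NH2(0°)/COOH(300°) gauche 3.0; F(120°)/Et(180°) gauche 2.9; iPr(240°)/Et(180°) gauche 4.9; iPr(240°)/COOH(300°) gauche 4.3 → 15.1 kJ/mol.
B (staggered): NH2(0°)/Et(60°) gauche 3.2; F(120°)/Et(60°) gauche 2.9; F(120°)/COOH(180°) gauche 2.6; iPr(240°)/COOH(180°) gauche 4.3 → 13.0 kJ/mol.
A has the highest total (15.1 kJ/mol).

A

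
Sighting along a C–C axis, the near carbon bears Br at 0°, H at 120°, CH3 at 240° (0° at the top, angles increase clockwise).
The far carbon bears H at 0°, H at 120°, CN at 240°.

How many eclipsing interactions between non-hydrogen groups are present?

1

Non-H eclipsing pairs: CH3(240°)/CN(240°) — 1 interaction.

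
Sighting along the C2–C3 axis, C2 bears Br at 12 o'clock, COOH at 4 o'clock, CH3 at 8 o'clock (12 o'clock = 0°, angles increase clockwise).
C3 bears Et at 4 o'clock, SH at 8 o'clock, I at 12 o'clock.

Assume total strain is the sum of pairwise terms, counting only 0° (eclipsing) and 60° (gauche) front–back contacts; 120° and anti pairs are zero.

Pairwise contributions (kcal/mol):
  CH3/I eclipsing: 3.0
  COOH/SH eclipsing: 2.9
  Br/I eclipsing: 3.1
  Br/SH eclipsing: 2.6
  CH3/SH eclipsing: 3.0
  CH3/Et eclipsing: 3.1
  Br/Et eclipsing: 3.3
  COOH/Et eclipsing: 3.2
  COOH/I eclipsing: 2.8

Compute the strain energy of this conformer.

9.3 kcal/mol

This conformer (eclipsed): Br–I eclipsed, COOH–Et eclipsed, CH3–SH eclipsed; 3.1 + 3.2 + 3.0 = 9.3 kcal/mol.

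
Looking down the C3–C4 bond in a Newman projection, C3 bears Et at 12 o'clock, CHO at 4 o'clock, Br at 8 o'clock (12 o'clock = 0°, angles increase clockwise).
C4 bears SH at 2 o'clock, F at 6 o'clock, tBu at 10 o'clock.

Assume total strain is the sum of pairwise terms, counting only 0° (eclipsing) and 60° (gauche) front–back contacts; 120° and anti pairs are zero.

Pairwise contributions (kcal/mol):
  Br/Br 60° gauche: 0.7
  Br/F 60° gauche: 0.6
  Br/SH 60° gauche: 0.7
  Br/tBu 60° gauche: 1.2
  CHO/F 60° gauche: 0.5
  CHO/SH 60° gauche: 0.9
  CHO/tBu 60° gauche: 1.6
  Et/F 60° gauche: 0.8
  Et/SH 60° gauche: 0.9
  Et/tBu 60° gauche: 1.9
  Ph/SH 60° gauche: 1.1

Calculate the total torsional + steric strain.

6.0 kcal/mol

This conformer (staggered): Et–SH gauche, Et–tBu gauche, CHO–SH gauche, CHO–F gauche, Br–F gauche, Br–tBu gauche; 0.9 + 1.9 + 0.9 + 0.5 + 0.6 + 1.2 = 6.0 kcal/mol.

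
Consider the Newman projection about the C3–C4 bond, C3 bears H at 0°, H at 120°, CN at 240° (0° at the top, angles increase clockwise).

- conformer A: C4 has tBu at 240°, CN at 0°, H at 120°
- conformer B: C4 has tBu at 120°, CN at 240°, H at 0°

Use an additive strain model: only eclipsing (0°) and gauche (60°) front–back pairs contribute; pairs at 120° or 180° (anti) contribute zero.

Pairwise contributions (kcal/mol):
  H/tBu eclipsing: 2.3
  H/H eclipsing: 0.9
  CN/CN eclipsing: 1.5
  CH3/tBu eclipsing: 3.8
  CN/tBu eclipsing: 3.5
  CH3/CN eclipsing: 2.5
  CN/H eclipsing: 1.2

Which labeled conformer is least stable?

A (eclipsed): H–CN eclipsed, H–H eclipsed, CN–tBu eclipsed; 1.2 + 0.9 + 3.5 = 5.6 kcal/mol.
B (eclipsed): H–H eclipsed, H–tBu eclipsed, CN–CN eclipsed; 0.9 + 2.3 + 1.5 = 4.7 kcal/mol.
A has the highest total (5.6 kcal/mol).

A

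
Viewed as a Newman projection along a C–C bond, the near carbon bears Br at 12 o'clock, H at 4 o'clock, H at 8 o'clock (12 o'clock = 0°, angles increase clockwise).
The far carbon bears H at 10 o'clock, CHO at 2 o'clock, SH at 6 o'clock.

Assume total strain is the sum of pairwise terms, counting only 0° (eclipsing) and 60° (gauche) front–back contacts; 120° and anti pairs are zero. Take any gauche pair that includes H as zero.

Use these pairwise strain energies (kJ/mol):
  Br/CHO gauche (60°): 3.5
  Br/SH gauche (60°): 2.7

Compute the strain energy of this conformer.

3.5 kJ/mol

This conformer (staggered): Br(0°)/CHO(60°) gauche 3.5 → 3.5 kJ/mol.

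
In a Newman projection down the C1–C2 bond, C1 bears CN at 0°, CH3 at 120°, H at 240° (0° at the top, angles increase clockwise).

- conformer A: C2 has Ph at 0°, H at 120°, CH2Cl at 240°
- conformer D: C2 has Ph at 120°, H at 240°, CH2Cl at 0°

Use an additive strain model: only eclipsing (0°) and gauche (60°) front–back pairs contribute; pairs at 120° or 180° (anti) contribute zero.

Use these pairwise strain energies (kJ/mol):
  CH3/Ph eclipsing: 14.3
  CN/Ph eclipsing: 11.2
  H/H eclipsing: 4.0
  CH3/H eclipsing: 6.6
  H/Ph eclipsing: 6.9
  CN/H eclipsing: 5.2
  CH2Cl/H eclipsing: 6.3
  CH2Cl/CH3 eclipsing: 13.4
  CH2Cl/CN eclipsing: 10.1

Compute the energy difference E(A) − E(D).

-4.3 kJ/mol

A (eclipsed): CN(0°)/Ph(0°) eclipsed 11.2; CH3(120°)/H(120°) eclipsed 6.6; H(240°)/CH2Cl(240°) eclipsed 6.3 → 24.1 kJ/mol.
D (eclipsed): CN(0°)/CH2Cl(0°) eclipsed 10.1; CH3(120°)/Ph(120°) eclipsed 14.3; H(240°)/H(240°) eclipsed 4.0 → 28.4 kJ/mol.
E(A) − E(D) = 24.1 − 28.4 = -4.3 kJ/mol.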